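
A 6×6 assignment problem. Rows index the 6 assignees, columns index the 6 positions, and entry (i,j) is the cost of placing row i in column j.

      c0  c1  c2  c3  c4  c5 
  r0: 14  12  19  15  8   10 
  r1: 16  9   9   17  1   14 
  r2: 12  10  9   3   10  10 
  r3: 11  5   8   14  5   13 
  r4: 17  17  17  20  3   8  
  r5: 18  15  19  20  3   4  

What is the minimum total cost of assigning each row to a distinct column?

optimal assignment: row0→col0 (cost 14), row1→col2 (cost 9), row2→col3 (cost 3), row3→col1 (cost 5), row4→col4 (cost 3), row5→col5 (cost 4)
total = 14 + 9 + 3 + 5 + 3 + 4 = 38

Minimum assignment cost: 38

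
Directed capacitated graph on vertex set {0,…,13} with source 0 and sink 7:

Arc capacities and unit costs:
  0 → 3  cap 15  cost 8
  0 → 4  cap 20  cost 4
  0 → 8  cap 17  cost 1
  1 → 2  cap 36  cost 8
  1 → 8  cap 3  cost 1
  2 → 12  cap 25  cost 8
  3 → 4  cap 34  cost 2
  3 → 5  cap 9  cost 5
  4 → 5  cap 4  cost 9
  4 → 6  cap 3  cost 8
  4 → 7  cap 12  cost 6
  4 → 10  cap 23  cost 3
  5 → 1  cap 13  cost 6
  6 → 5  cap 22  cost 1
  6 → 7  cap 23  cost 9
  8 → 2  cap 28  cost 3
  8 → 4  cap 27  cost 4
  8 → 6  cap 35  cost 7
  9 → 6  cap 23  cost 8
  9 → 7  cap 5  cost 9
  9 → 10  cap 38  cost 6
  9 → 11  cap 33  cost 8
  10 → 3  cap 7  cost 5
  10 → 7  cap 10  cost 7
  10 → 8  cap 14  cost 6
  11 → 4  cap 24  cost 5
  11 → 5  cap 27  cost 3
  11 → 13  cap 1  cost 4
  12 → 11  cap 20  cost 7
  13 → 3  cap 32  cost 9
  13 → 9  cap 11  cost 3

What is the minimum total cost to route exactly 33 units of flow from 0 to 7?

Minimum cost for 33 units: 449

shortest-cost path #1: 0→4→7 push 12 @ unit cost 10 (adds 120)
shortest-cost path #2: 0→4→10→7 push 8 @ unit cost 14 (adds 112)
shortest-cost path #3: 0→8→4→10→7 push 2 @ unit cost 15 (adds 30)
shortest-cost path #4: 0→8→6→7 push 11 @ unit cost 17 (adds 187)
total cost = 449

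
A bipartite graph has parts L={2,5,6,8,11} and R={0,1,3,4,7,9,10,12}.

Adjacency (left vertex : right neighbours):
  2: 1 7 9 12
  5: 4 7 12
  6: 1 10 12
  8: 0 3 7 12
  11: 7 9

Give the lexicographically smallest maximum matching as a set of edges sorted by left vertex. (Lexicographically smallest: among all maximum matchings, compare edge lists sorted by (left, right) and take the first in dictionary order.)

Lex-smallest maximum matching: {(2,1), (5,4), (6,10), (8,0), (11,7)}

|M| = 5 (so the lex-smallest maximum matching has 5 edges)
process left vertices in ascending order; for each, take the smallest-labelled available neighbour that still permits 5 edges overall, or leave it unmatched if none does
lex-smallest matching: {2-1, 5-4, 6-10, 8-0, 11-7}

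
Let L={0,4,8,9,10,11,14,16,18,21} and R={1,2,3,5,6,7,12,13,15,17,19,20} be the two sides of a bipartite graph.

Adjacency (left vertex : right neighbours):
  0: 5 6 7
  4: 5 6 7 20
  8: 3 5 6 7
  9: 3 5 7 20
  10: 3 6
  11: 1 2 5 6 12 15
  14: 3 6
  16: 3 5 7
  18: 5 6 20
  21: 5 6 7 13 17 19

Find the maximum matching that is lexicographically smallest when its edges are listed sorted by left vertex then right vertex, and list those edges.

|M| = 7 (so the lex-smallest maximum matching has 7 edges)
process left vertices in ascending order; for each, take the smallest-labelled available neighbour that still permits 7 edges overall, or leave it unmatched if none does
lex-smallest matching: {0-5, 4-6, 8-3, 9-7, 11-1, 18-20, 21-13}

Lex-smallest maximum matching: {(0,5), (4,6), (8,3), (9,7), (11,1), (18,20), (21,13)}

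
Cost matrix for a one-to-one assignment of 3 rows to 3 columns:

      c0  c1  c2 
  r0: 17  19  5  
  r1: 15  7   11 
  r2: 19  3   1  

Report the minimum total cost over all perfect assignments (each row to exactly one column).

Minimum assignment cost: 23

optimal assignment: row0→col2 (cost 5), row1→col0 (cost 15), row2→col1 (cost 3)
total = 5 + 15 + 3 = 23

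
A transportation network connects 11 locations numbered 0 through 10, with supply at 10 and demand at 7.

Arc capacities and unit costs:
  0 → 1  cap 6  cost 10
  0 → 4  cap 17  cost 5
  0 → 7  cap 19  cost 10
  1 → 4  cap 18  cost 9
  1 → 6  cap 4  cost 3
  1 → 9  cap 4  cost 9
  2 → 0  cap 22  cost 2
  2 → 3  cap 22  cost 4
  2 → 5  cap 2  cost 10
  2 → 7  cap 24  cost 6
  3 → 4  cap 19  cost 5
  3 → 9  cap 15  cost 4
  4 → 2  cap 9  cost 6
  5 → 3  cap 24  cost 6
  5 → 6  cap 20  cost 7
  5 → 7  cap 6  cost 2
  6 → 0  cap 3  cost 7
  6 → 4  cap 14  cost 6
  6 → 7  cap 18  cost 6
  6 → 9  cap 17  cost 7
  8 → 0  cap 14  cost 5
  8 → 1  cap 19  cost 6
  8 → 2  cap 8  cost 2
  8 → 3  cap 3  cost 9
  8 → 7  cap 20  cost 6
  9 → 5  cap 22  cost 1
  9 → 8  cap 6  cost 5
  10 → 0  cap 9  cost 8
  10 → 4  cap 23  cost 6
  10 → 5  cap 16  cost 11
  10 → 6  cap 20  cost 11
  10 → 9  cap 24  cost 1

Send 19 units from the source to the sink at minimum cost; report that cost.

shortest-cost path #1: 10→9→5→7 push 6 @ unit cost 4 (adds 24)
shortest-cost path #2: 10→9→8→7 push 6 @ unit cost 12 (adds 72)
shortest-cost path #3: 10→9→5→6→7 push 7 @ unit cost 15 (adds 105)
total cost = 201

Minimum cost for 19 units: 201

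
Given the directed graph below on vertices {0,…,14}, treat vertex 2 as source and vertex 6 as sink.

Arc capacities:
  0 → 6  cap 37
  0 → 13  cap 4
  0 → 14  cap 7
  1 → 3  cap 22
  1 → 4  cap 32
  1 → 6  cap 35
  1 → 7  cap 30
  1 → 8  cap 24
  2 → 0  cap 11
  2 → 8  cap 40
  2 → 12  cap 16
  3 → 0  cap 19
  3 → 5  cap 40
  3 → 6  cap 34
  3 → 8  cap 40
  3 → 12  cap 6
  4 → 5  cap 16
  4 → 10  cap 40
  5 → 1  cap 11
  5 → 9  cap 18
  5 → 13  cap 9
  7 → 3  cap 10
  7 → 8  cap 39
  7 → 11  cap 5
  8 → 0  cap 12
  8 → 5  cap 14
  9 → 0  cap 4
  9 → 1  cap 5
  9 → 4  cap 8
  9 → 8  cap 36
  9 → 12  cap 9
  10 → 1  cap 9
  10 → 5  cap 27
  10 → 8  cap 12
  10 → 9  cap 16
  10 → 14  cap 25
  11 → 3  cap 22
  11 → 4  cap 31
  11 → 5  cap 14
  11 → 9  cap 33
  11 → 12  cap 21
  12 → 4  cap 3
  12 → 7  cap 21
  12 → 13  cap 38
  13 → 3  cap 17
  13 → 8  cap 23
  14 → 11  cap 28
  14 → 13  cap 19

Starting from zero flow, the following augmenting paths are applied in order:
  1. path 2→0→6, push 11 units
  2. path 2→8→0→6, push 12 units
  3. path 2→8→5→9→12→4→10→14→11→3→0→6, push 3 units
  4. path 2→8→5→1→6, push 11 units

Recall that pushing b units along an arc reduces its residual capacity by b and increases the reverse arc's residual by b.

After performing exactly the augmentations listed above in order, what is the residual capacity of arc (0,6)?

after path 1 (2→0→6, push 11): res(0,6)=26
after path 2 (2→8→0→6, push 12): res(0,6)=14
after path 3 (2→8→5→9→12→4→10→14→11→3→0→6, push 3): res(0,6)=11
after path 4 (2→8→5→1→6, push 11): res(0,6)=11

Residual capacity of (0,6): 11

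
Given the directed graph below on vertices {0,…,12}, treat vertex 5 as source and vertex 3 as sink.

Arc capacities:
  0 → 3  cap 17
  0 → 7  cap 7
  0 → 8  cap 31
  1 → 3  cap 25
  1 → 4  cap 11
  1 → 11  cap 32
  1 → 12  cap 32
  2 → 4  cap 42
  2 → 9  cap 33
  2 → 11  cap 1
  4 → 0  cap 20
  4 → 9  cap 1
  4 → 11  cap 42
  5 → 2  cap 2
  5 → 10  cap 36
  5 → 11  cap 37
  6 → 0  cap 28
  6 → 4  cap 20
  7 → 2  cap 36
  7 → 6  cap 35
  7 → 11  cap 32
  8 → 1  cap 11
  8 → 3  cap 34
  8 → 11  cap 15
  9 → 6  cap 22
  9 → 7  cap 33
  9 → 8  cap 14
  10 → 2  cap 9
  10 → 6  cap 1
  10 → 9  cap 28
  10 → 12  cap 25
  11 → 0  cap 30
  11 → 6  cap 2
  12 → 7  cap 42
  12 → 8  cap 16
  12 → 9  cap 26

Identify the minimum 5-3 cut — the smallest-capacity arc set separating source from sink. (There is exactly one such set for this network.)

augment #1: 5→11→0→3 push 17
augment #2: 5→2→9→8→3 push 2
augment #3: 5→10→9→8→3 push 12
augment #4: 5→10→12→8→3 push 16
augment #5: 5→11→0→8→3 push 4
augment #6: 5→11→0→8→1→3 push 9
augment #7: 5→10→6→0→8→1→3 push 1
augment #8: 5→11→6→0→8→1→3 push 1
max flow = 62; residual-reachable set from 5 gives S-side
cut edges (S→T): {(0,3), (8,1), (8,3)} total cap 62

Min-cut arcs: {(0,3), (8,1), (8,3)} (total capacity 62)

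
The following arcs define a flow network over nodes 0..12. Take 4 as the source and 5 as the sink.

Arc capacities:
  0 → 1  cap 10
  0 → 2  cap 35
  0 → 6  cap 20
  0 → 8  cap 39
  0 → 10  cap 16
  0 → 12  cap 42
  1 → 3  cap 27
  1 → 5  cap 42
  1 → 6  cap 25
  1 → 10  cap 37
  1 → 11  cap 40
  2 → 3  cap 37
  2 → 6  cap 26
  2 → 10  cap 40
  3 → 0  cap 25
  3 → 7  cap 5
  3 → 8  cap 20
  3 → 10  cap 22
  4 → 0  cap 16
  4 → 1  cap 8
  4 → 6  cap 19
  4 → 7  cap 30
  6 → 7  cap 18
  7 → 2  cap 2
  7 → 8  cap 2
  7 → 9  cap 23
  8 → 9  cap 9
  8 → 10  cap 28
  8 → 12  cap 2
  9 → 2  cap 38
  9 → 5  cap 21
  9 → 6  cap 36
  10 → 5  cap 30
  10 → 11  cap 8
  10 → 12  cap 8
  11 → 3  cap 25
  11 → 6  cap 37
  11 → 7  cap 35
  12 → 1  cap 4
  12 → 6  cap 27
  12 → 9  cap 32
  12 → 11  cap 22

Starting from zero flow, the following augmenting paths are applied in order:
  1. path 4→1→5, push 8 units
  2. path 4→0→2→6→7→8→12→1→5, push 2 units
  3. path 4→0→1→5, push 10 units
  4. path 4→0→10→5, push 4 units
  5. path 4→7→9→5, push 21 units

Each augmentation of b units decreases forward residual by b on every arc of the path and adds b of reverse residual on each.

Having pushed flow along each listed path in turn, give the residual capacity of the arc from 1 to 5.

after path 1 (4→1→5, push 8): res(1,5)=34
after path 2 (4→0→2→6→7→8→12→1→5, push 2): res(1,5)=32
after path 3 (4→0→1→5, push 10): res(1,5)=22
after path 4 (4→0→10→5, push 4): res(1,5)=22
after path 5 (4→7→9→5, push 21): res(1,5)=22

Residual capacity of (1,5): 22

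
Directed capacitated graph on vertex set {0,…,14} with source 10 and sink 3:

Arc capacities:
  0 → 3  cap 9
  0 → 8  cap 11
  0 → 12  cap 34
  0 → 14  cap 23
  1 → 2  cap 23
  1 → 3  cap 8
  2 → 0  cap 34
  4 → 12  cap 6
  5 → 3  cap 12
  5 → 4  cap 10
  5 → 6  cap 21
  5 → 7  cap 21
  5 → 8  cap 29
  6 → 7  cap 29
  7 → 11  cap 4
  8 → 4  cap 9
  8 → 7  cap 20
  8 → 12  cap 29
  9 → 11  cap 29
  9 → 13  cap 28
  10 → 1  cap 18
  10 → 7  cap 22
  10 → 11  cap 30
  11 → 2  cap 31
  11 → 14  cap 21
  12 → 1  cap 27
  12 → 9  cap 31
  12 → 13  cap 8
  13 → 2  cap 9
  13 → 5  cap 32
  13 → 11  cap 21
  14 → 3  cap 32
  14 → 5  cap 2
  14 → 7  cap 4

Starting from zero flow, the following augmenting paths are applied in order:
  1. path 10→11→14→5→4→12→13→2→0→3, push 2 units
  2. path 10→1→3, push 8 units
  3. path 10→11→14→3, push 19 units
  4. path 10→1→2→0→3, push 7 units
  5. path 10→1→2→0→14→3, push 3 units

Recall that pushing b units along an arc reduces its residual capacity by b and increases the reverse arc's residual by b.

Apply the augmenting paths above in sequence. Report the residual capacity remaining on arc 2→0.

after path 1 (10→11→14→5→4→12→13→2→0→3, push 2): res(2,0)=32
after path 2 (10→1→3, push 8): res(2,0)=32
after path 3 (10→11→14→3, push 19): res(2,0)=32
after path 4 (10→1→2→0→3, push 7): res(2,0)=25
after path 5 (10→1→2→0→14→3, push 3): res(2,0)=22

Residual capacity of (2,0): 22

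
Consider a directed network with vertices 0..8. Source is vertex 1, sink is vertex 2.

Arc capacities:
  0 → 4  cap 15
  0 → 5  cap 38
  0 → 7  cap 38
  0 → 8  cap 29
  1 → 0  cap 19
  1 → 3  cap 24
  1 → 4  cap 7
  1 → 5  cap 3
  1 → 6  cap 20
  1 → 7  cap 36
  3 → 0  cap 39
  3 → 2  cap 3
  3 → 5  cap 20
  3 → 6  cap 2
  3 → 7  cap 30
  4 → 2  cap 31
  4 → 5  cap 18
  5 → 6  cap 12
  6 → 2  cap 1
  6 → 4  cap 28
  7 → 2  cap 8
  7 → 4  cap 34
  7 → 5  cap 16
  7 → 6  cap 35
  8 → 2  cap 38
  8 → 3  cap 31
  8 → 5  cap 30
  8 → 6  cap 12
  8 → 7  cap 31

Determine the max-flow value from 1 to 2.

Maximum flow value: 72

augment #1: 1→3→2 bottleneck 3, total now 3
augment #2: 1→4→2 bottleneck 7, total now 10
augment #3: 1→6→2 bottleneck 1, total now 11
augment #4: 1→7→2 bottleneck 8, total now 19
augment #5: 1→0→4→2 bottleneck 15, total now 34
augment #6: 1→0→8→2 bottleneck 4, total now 38
augment #7: 1→6→4→2 bottleneck 9, total now 47
augment #8: 1→3→0→8→2 bottleneck 21, total now 68
augment #9: 1→6→4→0→8→2 bottleneck 4, total now 72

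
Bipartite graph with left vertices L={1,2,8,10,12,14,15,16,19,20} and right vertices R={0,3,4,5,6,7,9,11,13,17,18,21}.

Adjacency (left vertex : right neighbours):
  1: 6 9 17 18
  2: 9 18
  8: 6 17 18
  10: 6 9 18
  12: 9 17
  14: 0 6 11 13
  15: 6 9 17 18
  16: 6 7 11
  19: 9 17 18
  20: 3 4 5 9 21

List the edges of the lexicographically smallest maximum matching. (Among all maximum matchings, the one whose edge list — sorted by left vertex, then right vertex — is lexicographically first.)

|M| = 7 (so the lex-smallest maximum matching has 7 edges)
process left vertices in ascending order; for each, take the smallest-labelled available neighbour that still permits 7 edges overall, or leave it unmatched if none does
lex-smallest matching: {1-6, 2-9, 8-17, 10-18, 14-0, 16-7, 20-3}

Lex-smallest maximum matching: {(1,6), (2,9), (8,17), (10,18), (14,0), (16,7), (20,3)}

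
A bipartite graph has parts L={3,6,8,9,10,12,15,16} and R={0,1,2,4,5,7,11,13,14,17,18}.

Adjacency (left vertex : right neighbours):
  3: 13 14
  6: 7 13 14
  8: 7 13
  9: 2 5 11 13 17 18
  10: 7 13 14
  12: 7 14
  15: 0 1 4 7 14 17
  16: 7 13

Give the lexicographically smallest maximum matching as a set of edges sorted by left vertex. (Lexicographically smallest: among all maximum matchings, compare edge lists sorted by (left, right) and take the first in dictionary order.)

Lex-smallest maximum matching: {(3,13), (6,7), (9,2), (10,14), (15,0)}

|M| = 5 (so the lex-smallest maximum matching has 5 edges)
process left vertices in ascending order; for each, take the smallest-labelled available neighbour that still permits 5 edges overall, or leave it unmatched if none does
lex-smallest matching: {3-13, 6-7, 9-2, 10-14, 15-0}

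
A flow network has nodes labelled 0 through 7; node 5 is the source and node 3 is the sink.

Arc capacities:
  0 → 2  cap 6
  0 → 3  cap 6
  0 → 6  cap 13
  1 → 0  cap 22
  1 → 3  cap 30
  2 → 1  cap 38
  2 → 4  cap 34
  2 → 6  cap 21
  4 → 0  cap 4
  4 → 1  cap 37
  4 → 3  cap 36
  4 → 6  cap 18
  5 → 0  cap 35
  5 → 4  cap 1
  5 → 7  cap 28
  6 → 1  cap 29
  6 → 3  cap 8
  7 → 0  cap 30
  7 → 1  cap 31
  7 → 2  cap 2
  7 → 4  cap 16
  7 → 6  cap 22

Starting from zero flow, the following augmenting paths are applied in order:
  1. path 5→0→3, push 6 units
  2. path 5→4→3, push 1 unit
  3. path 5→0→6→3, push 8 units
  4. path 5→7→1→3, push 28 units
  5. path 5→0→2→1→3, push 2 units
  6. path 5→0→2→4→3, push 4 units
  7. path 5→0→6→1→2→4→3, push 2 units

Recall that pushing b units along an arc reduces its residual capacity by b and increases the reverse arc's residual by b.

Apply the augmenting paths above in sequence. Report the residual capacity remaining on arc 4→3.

Residual capacity of (4,3): 29

after path 1 (5→0→3, push 6): res(4,3)=36
after path 2 (5→4→3, push 1): res(4,3)=35
after path 3 (5→0→6→3, push 8): res(4,3)=35
after path 4 (5→7→1→3, push 28): res(4,3)=35
after path 5 (5→0→2→1→3, push 2): res(4,3)=35
after path 6 (5→0→2→4→3, push 4): res(4,3)=31
after path 7 (5→0→6→1→2→4→3, push 2): res(4,3)=29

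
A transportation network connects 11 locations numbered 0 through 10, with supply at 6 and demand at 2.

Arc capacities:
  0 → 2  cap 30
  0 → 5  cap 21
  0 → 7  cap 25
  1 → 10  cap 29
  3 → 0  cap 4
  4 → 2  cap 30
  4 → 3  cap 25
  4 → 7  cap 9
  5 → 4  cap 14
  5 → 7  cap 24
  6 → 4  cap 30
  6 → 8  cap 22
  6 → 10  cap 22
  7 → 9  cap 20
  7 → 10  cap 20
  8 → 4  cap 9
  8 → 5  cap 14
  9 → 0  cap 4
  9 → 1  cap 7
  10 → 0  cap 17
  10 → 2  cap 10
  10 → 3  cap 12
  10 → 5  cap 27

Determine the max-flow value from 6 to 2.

Maximum flow value: 65

augment #1: 6→4→2 bottleneck 30, total now 30
augment #2: 6→10→2 bottleneck 10, total now 40
augment #3: 6→10→0→2 bottleneck 12, total now 52
augment #4: 6→8→4→3→0→2 bottleneck 4, total now 56
augment #5: 6→8→4→7→9→0→2 bottleneck 4, total now 60
augment #6: 6→8→4→7→10→0→2 bottleneck 1, total now 61
augment #7: 6→8→5→7→10→0→2 bottleneck 4, total now 65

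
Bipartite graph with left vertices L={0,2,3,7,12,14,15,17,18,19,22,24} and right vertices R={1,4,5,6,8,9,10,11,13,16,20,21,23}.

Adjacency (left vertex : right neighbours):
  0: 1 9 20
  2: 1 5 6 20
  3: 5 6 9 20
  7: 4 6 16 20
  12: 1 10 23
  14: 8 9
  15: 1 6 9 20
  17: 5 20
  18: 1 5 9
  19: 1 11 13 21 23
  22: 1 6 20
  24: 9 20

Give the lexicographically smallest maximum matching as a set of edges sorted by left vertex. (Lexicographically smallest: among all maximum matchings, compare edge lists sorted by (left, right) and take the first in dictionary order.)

Lex-smallest maximum matching: {(0,1), (2,5), (3,6), (7,4), (12,10), (14,8), (15,9), (17,20), (19,11)}

|M| = 9 (so the lex-smallest maximum matching has 9 edges)
process left vertices in ascending order; for each, take the smallest-labelled available neighbour that still permits 9 edges overall, or leave it unmatched if none does
lex-smallest matching: {0-1, 2-5, 3-6, 7-4, 12-10, 14-8, 15-9, 17-20, 19-11}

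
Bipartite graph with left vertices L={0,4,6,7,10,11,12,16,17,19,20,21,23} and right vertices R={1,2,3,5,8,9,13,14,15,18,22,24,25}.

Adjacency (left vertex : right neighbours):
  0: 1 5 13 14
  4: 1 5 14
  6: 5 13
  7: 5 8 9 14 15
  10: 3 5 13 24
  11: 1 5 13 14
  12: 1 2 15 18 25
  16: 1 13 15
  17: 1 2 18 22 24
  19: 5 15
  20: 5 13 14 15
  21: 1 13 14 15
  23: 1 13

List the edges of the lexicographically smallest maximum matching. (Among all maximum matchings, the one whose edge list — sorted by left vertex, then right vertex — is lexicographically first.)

|M| = 9 (so the lex-smallest maximum matching has 9 edges)
process left vertices in ascending order; for each, take the smallest-labelled available neighbour that still permits 9 edges overall, or leave it unmatched if none does
lex-smallest matching: {0-1, 4-5, 6-13, 7-8, 10-3, 11-14, 12-2, 16-15, 17-18}

Lex-smallest maximum matching: {(0,1), (4,5), (6,13), (7,8), (10,3), (11,14), (12,2), (16,15), (17,18)}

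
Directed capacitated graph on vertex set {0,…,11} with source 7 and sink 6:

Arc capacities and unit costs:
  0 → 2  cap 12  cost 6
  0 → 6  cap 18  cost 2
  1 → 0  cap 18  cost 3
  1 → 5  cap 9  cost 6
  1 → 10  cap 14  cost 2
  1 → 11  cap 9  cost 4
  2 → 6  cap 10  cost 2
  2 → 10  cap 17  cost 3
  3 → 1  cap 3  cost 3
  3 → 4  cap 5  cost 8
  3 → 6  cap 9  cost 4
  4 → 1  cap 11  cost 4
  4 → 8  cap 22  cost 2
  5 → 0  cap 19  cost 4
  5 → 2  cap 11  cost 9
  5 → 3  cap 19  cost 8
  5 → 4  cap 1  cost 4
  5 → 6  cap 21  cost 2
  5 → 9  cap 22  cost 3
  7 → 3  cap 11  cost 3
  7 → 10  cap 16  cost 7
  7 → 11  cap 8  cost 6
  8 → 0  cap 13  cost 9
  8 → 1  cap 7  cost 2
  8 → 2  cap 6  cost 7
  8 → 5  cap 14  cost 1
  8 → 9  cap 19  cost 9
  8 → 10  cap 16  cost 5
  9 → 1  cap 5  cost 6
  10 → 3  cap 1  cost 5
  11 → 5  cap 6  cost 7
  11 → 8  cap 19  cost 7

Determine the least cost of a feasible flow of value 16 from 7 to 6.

shortest-cost path #1: 7→3→6 push 9 @ unit cost 7 (adds 63)
shortest-cost path #2: 7→3→1→0→6 push 2 @ unit cost 11 (adds 22)
shortest-cost path #3: 7→11→5→6 push 5 @ unit cost 15 (adds 75)
total cost = 160

Minimum cost for 16 units: 160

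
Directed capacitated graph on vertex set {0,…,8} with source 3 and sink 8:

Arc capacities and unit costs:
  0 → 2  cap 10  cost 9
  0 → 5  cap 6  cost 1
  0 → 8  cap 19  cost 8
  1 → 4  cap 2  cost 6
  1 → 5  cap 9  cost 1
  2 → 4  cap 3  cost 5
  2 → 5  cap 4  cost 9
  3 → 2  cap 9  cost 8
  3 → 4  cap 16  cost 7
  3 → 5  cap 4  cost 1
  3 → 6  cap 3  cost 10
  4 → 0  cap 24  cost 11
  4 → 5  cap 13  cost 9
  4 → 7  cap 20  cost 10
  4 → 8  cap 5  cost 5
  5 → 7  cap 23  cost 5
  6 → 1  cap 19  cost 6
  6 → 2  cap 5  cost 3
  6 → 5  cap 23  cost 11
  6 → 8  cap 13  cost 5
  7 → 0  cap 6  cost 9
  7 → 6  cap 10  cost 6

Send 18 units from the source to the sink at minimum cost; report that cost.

Minimum cost for 18 units: 329

shortest-cost path #1: 3→4→8 push 5 @ unit cost 12 (adds 60)
shortest-cost path #2: 3→6→8 push 3 @ unit cost 15 (adds 45)
shortest-cost path #3: 3→5→7→6→8 push 4 @ unit cost 17 (adds 68)
shortest-cost path #4: 3→4→0→8 push 6 @ unit cost 26 (adds 156)
total cost = 329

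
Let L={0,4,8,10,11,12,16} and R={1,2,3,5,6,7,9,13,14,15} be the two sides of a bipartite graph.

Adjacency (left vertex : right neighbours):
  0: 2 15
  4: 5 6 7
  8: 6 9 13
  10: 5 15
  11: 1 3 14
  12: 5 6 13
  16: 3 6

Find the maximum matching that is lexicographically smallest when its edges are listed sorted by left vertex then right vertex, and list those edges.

|M| = 7 (so the lex-smallest maximum matching has 7 edges)
process left vertices in ascending order; for each, take the smallest-labelled available neighbour that still permits 7 edges overall, or leave it unmatched if none does
lex-smallest matching: {0-2, 4-5, 8-6, 10-15, 11-1, 12-13, 16-3}

Lex-smallest maximum matching: {(0,2), (4,5), (8,6), (10,15), (11,1), (12,13), (16,3)}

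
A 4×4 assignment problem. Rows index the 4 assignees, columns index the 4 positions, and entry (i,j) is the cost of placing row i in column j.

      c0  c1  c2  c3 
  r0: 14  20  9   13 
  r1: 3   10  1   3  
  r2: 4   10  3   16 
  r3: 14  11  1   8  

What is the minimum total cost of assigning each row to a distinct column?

one of 2 optimal assignments: row0→col2 (cost 9), row1→col3 (cost 3), row2→col0 (cost 4), row3→col1 (cost 11)
total = 9 + 3 + 4 + 11 = 27

Minimum assignment cost: 27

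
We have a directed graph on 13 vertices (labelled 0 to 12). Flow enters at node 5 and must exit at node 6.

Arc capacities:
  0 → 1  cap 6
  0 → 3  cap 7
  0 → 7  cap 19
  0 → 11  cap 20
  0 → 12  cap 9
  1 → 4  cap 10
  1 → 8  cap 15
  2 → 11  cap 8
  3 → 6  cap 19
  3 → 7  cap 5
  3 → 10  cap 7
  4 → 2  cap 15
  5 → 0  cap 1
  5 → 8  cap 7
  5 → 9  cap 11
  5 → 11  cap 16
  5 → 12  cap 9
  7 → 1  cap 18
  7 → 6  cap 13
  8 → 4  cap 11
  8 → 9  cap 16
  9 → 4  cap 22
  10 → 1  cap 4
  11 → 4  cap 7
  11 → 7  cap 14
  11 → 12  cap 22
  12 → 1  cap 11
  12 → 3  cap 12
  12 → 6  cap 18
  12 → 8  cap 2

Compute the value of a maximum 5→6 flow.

augment #1: 5→12→6 bottleneck 9, total now 9
augment #2: 5→0→3→6 bottleneck 1, total now 10
augment #3: 5→11→7→6 bottleneck 13, total now 23
augment #4: 5→11→12→6 bottleneck 3, total now 26
augment #5: 5→8→4→2→11→12→6 bottleneck 6, total now 32
augment #6: 5→8→4→2→11→12→3→6 bottleneck 1, total now 33
augment #7: 5→9→4→2→11→12→3→6 bottleneck 1, total now 34

Maximum flow value: 34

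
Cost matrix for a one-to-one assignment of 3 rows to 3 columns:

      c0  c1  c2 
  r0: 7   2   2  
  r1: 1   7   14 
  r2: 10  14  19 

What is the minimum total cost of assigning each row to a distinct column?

Minimum assignment cost: 17

optimal assignment: row0→col2 (cost 2), row1→col0 (cost 1), row2→col1 (cost 14)
total = 2 + 1 + 14 = 17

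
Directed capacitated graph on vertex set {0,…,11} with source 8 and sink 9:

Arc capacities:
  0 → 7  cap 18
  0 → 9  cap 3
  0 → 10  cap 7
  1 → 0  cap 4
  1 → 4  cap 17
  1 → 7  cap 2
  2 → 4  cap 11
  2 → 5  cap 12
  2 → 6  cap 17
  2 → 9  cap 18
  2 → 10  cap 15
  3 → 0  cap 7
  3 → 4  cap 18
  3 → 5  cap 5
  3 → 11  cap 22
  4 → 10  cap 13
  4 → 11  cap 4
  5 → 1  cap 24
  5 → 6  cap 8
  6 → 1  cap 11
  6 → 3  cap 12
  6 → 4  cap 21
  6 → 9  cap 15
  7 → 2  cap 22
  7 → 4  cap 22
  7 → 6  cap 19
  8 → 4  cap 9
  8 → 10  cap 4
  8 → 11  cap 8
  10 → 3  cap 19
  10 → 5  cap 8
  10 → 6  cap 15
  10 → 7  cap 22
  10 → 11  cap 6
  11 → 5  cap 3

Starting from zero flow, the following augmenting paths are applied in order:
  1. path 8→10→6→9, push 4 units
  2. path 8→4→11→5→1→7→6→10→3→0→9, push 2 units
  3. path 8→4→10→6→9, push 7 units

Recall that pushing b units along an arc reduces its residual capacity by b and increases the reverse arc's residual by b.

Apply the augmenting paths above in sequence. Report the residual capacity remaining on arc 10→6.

after path 1 (8→10→6→9, push 4): res(10,6)=11
after path 2 (8→4→11→5→1→7→6→10→3→0→9, push 2): res(10,6)=13
after path 3 (8→4→10→6→9, push 7): res(10,6)=6

Residual capacity of (10,6): 6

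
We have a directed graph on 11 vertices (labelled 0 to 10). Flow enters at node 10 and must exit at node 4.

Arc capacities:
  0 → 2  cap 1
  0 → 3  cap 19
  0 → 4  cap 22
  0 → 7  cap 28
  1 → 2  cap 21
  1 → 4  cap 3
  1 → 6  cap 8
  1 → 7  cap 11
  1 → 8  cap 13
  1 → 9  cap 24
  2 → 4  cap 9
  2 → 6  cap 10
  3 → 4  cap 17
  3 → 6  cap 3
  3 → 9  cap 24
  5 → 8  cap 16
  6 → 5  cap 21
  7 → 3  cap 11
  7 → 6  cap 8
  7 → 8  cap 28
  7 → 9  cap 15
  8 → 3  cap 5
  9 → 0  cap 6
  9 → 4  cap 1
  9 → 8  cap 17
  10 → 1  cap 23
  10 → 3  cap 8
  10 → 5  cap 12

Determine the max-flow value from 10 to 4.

Maximum flow value: 36

augment #1: 10→1→4 bottleneck 3, total now 3
augment #2: 10→3→4 bottleneck 8, total now 11
augment #3: 10→1→2→4 bottleneck 9, total now 20
augment #4: 10→1→9→4 bottleneck 1, total now 21
augment #5: 10→1→7→3→4 bottleneck 9, total now 30
augment #6: 10→1→9→0→4 bottleneck 1, total now 31
augment #7: 10→5→8→3→9→0→4 bottleneck 5, total now 36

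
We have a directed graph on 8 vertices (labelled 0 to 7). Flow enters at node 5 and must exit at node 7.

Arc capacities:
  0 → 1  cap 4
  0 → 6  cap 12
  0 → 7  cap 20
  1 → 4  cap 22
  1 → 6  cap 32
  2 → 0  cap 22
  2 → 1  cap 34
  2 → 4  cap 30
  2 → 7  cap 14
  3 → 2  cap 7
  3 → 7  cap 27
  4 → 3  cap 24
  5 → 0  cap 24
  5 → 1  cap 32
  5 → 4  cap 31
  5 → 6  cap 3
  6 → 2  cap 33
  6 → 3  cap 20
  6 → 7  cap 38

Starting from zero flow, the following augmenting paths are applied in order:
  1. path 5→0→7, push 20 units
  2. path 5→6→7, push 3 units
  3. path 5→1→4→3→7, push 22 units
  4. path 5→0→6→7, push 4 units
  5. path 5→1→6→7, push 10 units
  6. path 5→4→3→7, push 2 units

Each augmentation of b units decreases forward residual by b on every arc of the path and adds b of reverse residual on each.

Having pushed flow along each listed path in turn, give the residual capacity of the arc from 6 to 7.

after path 1 (5→0→7, push 20): res(6,7)=38
after path 2 (5→6→7, push 3): res(6,7)=35
after path 3 (5→1→4→3→7, push 22): res(6,7)=35
after path 4 (5→0→6→7, push 4): res(6,7)=31
after path 5 (5→1→6→7, push 10): res(6,7)=21
after path 6 (5→4→3→7, push 2): res(6,7)=21

Residual capacity of (6,7): 21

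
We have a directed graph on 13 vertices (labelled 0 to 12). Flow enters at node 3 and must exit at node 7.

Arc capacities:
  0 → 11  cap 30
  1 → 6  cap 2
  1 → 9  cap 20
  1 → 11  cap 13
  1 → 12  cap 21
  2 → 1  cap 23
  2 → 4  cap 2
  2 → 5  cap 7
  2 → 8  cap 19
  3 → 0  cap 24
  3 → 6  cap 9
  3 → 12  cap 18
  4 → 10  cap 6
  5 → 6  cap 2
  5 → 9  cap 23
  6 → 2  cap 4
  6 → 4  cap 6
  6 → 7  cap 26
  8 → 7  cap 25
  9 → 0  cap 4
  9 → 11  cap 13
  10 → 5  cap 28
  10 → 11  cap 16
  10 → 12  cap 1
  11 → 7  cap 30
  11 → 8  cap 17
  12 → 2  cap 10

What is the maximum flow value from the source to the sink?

augment #1: 3→6→7 bottleneck 9, total now 9
augment #2: 3→0→11→7 bottleneck 24, total now 33
augment #3: 3→12→2→8→7 bottleneck 10, total now 43

Maximum flow value: 43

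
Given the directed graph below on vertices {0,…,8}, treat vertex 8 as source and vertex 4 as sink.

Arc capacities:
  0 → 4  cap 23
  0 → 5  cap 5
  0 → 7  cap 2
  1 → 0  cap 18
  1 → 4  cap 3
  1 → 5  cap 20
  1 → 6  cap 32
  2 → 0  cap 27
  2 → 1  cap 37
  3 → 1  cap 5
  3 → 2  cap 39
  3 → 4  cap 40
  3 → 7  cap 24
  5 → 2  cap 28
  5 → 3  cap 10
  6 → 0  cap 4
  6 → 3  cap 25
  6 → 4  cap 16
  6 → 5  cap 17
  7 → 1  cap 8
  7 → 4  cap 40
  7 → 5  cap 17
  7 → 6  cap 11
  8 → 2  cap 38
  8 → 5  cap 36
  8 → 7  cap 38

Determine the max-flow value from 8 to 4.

Maximum flow value: 108

augment #1: 8→7→4 bottleneck 38, total now 38
augment #2: 8→2→0→4 bottleneck 23, total now 61
augment #3: 8→2→1→4 bottleneck 3, total now 64
augment #4: 8→5→3→4 bottleneck 10, total now 74
augment #5: 8→2→0→7→4 bottleneck 2, total now 76
augment #6: 8→2→1→6→4 bottleneck 10, total now 86
augment #7: 8→5→2→1→6→4 bottleneck 6, total now 92
augment #8: 8→5→2→1→6→3→4 bottleneck 16, total now 108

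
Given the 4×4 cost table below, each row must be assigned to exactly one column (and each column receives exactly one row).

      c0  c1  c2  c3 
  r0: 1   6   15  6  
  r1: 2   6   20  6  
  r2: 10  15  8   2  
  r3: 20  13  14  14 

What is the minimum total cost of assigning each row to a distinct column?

optimal assignment: row0→col0 (cost 1), row1→col1 (cost 6), row2→col3 (cost 2), row3→col2 (cost 14)
total = 1 + 6 + 2 + 14 = 23

Minimum assignment cost: 23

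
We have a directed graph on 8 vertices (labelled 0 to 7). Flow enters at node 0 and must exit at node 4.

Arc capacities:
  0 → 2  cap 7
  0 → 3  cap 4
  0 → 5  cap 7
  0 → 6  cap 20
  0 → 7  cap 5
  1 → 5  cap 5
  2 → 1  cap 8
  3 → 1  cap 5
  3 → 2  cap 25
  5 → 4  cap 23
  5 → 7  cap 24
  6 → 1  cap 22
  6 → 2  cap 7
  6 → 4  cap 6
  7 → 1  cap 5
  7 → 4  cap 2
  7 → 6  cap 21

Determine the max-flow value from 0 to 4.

augment #1: 0→5→4 bottleneck 7, total now 7
augment #2: 0→6→4 bottleneck 6, total now 13
augment #3: 0→7→4 bottleneck 2, total now 15
augment #4: 0→2→1→5→4 bottleneck 5, total now 20

Maximum flow value: 20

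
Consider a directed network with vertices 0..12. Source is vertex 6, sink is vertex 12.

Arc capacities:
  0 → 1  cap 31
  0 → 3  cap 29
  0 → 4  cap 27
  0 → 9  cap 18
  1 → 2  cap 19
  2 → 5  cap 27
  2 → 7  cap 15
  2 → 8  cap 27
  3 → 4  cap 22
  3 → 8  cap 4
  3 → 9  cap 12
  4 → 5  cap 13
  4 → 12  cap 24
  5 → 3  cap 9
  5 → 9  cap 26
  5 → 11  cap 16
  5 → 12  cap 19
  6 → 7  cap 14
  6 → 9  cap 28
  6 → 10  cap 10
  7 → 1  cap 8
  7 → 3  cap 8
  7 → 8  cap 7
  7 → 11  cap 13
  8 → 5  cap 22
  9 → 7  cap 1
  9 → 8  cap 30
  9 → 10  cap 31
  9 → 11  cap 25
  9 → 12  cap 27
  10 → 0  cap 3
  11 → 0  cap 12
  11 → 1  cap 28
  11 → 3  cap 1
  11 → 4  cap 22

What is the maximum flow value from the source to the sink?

augment #1: 6→9→12 bottleneck 27, total now 27
augment #2: 6→7→3→4→12 bottleneck 8, total now 35
augment #3: 6→7→8→5→12 bottleneck 6, total now 41
augment #4: 6→9→8→5→12 bottleneck 1, total now 42
augment #5: 6→10→0→4→12 bottleneck 3, total now 45

Maximum flow value: 45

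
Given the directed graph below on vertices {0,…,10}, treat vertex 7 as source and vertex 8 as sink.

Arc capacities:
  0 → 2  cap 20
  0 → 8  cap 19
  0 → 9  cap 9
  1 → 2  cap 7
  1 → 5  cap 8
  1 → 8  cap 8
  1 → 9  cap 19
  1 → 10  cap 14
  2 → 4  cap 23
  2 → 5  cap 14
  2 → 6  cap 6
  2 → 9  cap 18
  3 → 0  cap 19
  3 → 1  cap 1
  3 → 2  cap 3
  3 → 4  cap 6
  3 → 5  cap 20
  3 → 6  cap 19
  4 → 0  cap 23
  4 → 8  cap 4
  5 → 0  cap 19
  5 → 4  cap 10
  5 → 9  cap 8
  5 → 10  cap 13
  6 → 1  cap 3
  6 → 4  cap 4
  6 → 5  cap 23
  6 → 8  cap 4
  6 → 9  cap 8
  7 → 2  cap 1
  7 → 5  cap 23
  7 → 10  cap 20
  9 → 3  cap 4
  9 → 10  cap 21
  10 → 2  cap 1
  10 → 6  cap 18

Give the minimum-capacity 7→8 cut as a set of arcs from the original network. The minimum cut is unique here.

Min-cut arcs: {(0,8), (3,1), (4,8), (6,1), (6,8)} (total capacity 31)

augment #1: 7→2→4→8 push 1
augment #2: 7→5→0→8 push 19
augment #3: 7→5→4→8 push 3
augment #4: 7→10→6→8 push 4
augment #5: 7→10→6→1→8 push 3
augment #6: 7→5→9→3→1→8 push 1
max flow = 31; residual-reachable set from 7 gives S-side
cut edges (S→T): {(0,8), (3,1), (4,8), (6,1), (6,8)} total cap 31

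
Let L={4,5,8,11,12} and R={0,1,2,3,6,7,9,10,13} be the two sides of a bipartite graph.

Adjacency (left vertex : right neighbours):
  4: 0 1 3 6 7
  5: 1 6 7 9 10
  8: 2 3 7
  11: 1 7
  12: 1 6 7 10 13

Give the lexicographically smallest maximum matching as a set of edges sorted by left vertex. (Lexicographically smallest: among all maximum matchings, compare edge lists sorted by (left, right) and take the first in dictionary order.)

Lex-smallest maximum matching: {(4,0), (5,1), (8,2), (11,7), (12,6)}

|M| = 5 (so the lex-smallest maximum matching has 5 edges)
process left vertices in ascending order; for each, take the smallest-labelled available neighbour that still permits 5 edges overall, or leave it unmatched if none does
lex-smallest matching: {4-0, 5-1, 8-2, 11-7, 12-6}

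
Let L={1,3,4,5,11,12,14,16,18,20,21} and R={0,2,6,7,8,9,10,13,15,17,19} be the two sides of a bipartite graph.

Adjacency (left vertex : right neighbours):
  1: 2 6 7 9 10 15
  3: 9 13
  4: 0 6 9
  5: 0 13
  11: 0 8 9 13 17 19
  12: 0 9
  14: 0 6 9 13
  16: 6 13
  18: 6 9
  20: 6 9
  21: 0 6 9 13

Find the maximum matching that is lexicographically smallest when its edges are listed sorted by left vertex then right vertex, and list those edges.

|M| = 6 (so the lex-smallest maximum matching has 6 edges)
process left vertices in ascending order; for each, take the smallest-labelled available neighbour that still permits 6 edges overall, or leave it unmatched if none does
lex-smallest matching: {1-2, 3-9, 4-0, 5-13, 11-8, 14-6}

Lex-smallest maximum matching: {(1,2), (3,9), (4,0), (5,13), (11,8), (14,6)}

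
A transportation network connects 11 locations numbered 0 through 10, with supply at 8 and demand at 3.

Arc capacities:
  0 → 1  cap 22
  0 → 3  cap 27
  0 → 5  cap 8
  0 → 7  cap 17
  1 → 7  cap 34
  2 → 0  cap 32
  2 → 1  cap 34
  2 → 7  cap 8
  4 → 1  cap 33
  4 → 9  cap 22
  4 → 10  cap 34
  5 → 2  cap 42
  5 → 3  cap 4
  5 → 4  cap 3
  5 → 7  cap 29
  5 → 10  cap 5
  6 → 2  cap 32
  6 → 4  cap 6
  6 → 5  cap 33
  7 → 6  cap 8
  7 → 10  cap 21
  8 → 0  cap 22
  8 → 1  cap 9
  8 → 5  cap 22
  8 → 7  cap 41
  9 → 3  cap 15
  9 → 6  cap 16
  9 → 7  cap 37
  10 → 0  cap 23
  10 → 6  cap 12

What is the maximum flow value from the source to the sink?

augment #1: 8→0→3 bottleneck 22, total now 22
augment #2: 8→5→3 bottleneck 4, total now 26
augment #3: 8→5→2→0→3 bottleneck 5, total now 31
augment #4: 8→5→4→9→3 bottleneck 3, total now 34
augment #5: 8→7→6→4→9→3 bottleneck 6, total now 40

Maximum flow value: 40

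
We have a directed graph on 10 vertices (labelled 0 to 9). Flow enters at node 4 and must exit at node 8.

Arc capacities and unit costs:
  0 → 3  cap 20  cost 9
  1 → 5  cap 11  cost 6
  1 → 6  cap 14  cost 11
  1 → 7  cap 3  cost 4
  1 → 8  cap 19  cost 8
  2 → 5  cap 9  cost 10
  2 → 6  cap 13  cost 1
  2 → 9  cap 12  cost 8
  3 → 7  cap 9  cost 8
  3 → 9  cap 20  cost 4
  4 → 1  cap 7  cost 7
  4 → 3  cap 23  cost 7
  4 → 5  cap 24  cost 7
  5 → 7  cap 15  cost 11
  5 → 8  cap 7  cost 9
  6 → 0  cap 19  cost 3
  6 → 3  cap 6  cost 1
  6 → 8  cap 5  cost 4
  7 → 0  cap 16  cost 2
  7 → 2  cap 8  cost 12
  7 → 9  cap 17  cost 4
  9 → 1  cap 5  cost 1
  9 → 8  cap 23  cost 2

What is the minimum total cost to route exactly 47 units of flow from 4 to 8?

Minimum cost for 47 units: 870

shortest-cost path #1: 4→3→9→8 push 20 @ unit cost 13 (adds 260)
shortest-cost path #2: 4→1→8 push 7 @ unit cost 15 (adds 105)
shortest-cost path #3: 4→5→8 push 7 @ unit cost 16 (adds 112)
shortest-cost path #4: 4→3→7→9→8 push 3 @ unit cost 21 (adds 63)
shortest-cost path #5: 4→5→7→9→1→8 push 5 @ unit cost 31 (adds 155)
shortest-cost path #6: 4→5→7→2→6→8 push 5 @ unit cost 35 (adds 175)
total cost = 870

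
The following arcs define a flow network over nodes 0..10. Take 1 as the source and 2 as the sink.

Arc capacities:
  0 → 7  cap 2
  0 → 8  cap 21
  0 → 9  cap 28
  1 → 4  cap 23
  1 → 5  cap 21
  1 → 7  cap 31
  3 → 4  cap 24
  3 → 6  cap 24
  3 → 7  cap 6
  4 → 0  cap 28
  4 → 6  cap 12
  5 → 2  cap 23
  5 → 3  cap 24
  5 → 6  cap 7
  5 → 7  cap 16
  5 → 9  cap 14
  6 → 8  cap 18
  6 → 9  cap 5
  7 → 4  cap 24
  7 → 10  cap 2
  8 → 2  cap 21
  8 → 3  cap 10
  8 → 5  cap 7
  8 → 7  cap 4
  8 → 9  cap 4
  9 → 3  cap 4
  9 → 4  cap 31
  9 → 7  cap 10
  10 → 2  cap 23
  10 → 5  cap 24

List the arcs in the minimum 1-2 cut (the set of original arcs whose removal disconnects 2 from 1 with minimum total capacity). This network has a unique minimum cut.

Min-cut arcs: {(5,2), (7,10), (8,2)} (total capacity 46)

augment #1: 1→5→2 push 21
augment #2: 1→7→10→2 push 2
augment #3: 1→4→0→8→2 push 21
augment #4: 1→4→6→8→5→2 push 2
max flow = 46; residual-reachable set from 1 gives S-side
cut edges (S→T): {(5,2), (7,10), (8,2)} total cap 46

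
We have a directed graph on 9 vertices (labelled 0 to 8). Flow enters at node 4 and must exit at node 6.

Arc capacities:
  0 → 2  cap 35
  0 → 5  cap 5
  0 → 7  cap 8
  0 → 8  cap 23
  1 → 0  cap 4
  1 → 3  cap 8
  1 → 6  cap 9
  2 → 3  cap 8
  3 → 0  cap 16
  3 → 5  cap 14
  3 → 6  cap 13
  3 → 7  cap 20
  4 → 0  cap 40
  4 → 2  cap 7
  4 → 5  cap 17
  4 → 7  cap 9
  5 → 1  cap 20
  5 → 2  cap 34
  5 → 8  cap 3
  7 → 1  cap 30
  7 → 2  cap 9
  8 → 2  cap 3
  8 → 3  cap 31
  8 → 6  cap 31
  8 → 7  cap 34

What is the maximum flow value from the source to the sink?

Maximum flow value: 48

augment #1: 4→0→8→6 bottleneck 23, total now 23
augment #2: 4→2→3→6 bottleneck 7, total now 30
augment #3: 4→5→1→6 bottleneck 9, total now 39
augment #4: 4→5→8→6 bottleneck 3, total now 42
augment #5: 4→0→2→3→6 bottleneck 1, total now 43
augment #6: 4→5→1→3→6 bottleneck 5, total now 48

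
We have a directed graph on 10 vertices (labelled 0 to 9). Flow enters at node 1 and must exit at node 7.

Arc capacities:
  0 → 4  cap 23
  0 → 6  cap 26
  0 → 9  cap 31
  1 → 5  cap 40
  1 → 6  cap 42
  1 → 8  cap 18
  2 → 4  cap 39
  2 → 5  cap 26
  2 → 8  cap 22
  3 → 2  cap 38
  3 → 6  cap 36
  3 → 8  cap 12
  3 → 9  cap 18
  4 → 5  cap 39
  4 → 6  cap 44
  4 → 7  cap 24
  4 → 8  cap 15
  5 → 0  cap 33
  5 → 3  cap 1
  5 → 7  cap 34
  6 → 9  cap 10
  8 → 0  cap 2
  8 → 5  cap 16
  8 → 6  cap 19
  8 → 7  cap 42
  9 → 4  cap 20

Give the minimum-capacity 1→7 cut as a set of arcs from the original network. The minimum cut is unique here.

Min-cut arcs: {(1,5), (1,8), (6,9)} (total capacity 68)

augment #1: 1→5→7 push 34
augment #2: 1→8→7 push 18
augment #3: 1→5→0→4→7 push 6
augment #4: 1→6→9→4→7 push 10
max flow = 68; residual-reachable set from 1 gives S-side
cut edges (S→T): {(1,5), (1,8), (6,9)} total cap 68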